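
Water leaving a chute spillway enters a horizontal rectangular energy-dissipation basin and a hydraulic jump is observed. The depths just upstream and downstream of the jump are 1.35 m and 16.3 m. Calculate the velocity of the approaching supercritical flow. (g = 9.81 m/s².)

For a rectangular channel the momentum equation gives q² = ½·g·y₁·y₂·(y₁ + y₂) = ½×9.81×1.35×16.3×17.7 = 1905.
q = √1905 = 43.6 m²/s.
V₁ = q/y₁ = 43.6/1.35 = 32.3 m/s.

V₁ = 32.3 m/s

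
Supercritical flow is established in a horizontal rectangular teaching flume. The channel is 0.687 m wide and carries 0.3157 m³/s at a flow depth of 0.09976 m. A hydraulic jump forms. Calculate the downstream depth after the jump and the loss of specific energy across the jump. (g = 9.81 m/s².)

q = Q/b = 0.3157/0.687 = 0.4595 m²/s; V₁ = q/y₁ = 4.606 m/s. Fr₁ = V₁/√(g·y₁) = 4.656.
Conjugate-depth relation: y₂/y₁ = ½[√(1 + 8Fr₁²) − 1] = ½[√174.46 − 1] = 6.104.
y₂ = 6.104 × 0.09976 = 0.6089 m.
Head loss: ΔE = (y₂ − y₁)³/(4y₁y₂) = (0.6089 − 0.09976)³/(4×0.09976×0.6089) = 0.1320/0.2430 = 0.5433 m.

y₂ = 0.6089 m; ΔE = 0.5433 m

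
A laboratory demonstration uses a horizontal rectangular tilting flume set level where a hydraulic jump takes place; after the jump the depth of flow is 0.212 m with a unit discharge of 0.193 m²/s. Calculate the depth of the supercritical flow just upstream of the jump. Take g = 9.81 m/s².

V₂ = q/y₂ = 0.193/0.212 = 0.910 m/s; Fr₂ = V₂/√(g·y₂) = 0.631.
From the momentum equation (using Fr₂), y₁/y₂ = ½[√(1 + 8Fr₂²) − 1] = ½[√4.188 − 1] = 0.523.
y₁ = 0.523 × 0.212 = 0.111 m.

y₁ = 0.111 m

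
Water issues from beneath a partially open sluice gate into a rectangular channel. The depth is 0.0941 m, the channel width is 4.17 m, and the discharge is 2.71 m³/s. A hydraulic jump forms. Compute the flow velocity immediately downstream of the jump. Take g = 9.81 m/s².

q = Q/b = 2.71/4.17 = 0.650 m²/s; V₁ = q/y₁ = 6.91 m/s. Fr₁ = V₁/√(g·y₁) = 7.19.
Conjugate-depth relation: y₂/y₁ = ½[√(1 + 8Fr₁²) − 1] = ½[√414.4 − 1] = 9.68.
y₂ = 9.68 × 0.0941 = 0.911 m.
V₂ = q/y₂ = 0.650/0.911 = 0.714 m/s.

V₂ = 0.714 m/s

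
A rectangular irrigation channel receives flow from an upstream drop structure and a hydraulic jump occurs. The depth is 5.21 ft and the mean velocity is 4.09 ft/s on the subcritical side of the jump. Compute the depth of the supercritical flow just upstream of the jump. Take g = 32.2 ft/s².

Fr₂ = V₂/√(g·y₂) = 4.09/√(32.2×5.21) = 0.316.
From the momentum equation (using Fr₂), y₁/y₂ = ½[√(1 + 8Fr₂²) − 1] = ½[√1.798 − 1] = 0.170.
y₁ = 0.170 × 5.21 = 0.888 ft.

y₁ = 0.888 ft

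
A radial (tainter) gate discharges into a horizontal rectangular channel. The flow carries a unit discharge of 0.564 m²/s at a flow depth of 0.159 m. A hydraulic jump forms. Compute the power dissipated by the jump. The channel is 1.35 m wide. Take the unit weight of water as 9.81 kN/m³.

V₁ = q/y₁ = 0.564/0.159 = 3.55 m/s. Fr₁ = V₁/√(g·y₁) = 3.55/√(9.81×0.159) = 2.84.
Sequent-depth ratio: y₂/y₁ = ½[√(1 + 8Fr₁²) − 1] = ½[√65.53 − 1] = 3.55.
y₂ = 3.55 × 0.159 = 0.564 m.
Head loss: ΔE = (y₂ − y₁)³/(4y₁y₂) = (0.564 − 0.159)³/(4×0.159×0.564) = 0.0665/0.359 = 0.185 m.
Q = q·b = 0.564 × 1.35 = 0.761 m³/s. P = γ·Q·ΔE = 9.81 × 0.761 × 0.185 = 1.38 kW.

P = 1.38 kW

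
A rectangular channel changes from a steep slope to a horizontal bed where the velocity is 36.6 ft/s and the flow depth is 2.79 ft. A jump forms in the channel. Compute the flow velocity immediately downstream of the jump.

Fr₁ = V₁/√(g·y₁) = 36.6/√(32.2×2.79) = 3.86.
Sequent-depth ratio: y₂/y₁ = ½[√(1 + 8Fr₁²) − 1] = ½[√120.3 − 1] = 4.98.
y₂ = 4.98 × 2.79 = 13.9 ft.
q = V₁·y₁ = 36.6 × 2.79 = 102 ft²/s.
V₂ = q/y₂ = 102/13.9 = 7.34 ft/s.

V₂ = 7.34 ft/s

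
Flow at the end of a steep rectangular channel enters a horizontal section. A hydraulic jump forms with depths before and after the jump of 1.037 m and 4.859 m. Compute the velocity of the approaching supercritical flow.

For a rectangular channel the momentum equation gives q² = ½·g·y₁·y₂·(y₁ + y₂) = ½×9.81×1.037×4.859×5.896 = 145.7.
q = √145.7 = 12.07 m²/s.
V₁ = q/y₁ = 12.07/1.037 = 11.64 m/s.

V₁ = 11.64 m/s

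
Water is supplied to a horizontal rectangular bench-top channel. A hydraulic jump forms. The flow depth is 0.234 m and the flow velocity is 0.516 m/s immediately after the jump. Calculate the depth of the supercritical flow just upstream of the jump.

Fr₂ = V₂/√(g·y₂) = 0.516/√(9.81×0.234) = 0.341.
The Bélanger relation is symmetric: y₁/y₂ = ½[√(1 + 8Fr₂²) − 1] = ½[√1.928 − 1] = 0.194.
y₁ = 0.194 × 0.234 = 0.0455 m.

y₁ = 0.0455 m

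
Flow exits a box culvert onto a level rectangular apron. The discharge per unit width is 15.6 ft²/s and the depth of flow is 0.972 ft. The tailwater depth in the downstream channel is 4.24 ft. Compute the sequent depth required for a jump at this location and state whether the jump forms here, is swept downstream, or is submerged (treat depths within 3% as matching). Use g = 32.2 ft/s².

y₂ = 3.49 ft; the jump is submerged

V₁ = q/y₁ = 15.6/0.972 = 16.0 ft/s. Fr₁ = V₁/√(g·y₁) = 16.0/√(32.2×0.972) = 2.87.
From the momentum equation for a rectangular channel, y₂/y₁ = ½[√(1 + 8Fr₁²) − 1] = ½[√66.84 − 1] = 3.59.
y₂ = 3.59 × 0.972 = 3.49 ft.
Tailwater y_tw = 4.24 ft: y_tw > y₂, so the jump is submerged.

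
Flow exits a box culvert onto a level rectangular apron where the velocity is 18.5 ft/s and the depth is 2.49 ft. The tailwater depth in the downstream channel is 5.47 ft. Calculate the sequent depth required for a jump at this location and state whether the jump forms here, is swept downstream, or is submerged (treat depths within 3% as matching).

y₂ = 6.14 ft; the jump is swept downstream

Fr₁ = V₁/√(g·y₁) = 18.5/√(32.2×2.49) = 2.07.
By Bélanger, y₂/y₁ = ½[√(1 + 8Fr₁²) − 1] = ½[√35.15 − 1] = 2.46.
y₂ = 2.46 × 2.49 = 6.14 ft.
Tailwater y_tw = 5.47 ft: y_tw < y₂, so the jump is swept downstream.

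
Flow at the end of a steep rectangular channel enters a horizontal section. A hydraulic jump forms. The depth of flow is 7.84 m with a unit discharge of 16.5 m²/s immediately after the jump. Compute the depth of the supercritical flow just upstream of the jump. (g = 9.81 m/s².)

y₁ = 0.818 m

V₂ = q/y₂ = 16.5/7.84 = 2.10 m/s; Fr₂ = V₂/√(g·y₂) = 0.240.
From the momentum equation (using Fr₂), y₁/y₂ = ½[√(1 + 8Fr₂²) − 1] = ½[√1.461 − 1] = 0.104.
y₁ = 0.104 × 7.84 = 0.818 m.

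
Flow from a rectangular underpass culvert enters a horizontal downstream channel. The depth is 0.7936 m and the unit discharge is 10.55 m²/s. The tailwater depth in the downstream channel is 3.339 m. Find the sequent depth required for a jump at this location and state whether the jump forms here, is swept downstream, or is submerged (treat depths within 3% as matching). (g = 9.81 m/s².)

V₁ = q/y₁ = 10.55/0.7936 = 13.29 m/s. Fr₁ = V₁/√(g·y₁) = 13.29/√(9.81×0.7936) = 4.764.
By Bélanger, y₂/y₁ = ½[√(1 + 8Fr₁²) − 1] = ½[√182.60 − 1] = 6.257.
y₂ = 6.257 × 0.7936 = 4.965 m.
Tailwater y_tw = 3.339 m: y_tw < y₂, so the jump is swept downstream.

y₂ = 4.965 m; the jump is swept downstream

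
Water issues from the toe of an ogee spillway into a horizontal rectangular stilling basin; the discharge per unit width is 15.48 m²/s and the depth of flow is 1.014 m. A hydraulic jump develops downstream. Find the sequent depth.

V₁ = q/y₁ = 15.48/1.014 = 15.27 m/s. Fr₁ = V₁/√(g·y₁) = 15.27/√(9.81×1.014) = 4.840.
By Bélanger, y₂/y₁ = ½[√(1 + 8Fr₁²) − 1] = ½[√188.43 − 1] = 6.364.
y₂ = 6.364 × 1.014 = 6.453 m.

y₂ = 6.453 m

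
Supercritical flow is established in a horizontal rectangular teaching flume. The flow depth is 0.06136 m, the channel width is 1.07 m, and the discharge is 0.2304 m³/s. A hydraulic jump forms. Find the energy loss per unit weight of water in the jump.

ΔE = 0.3081 m

q = Q/b = 0.2304/1.07 = 0.2153 m²/s; V₁ = q/y₁ = 3.509 m/s. Fr₁ = V₁/√(g·y₁) = 4.523.
Conjugate-depth relation: y₂/y₁ = ½[√(1 + 8Fr₁²) − 1] = ½[√164.67 − 1] = 5.916.
y₂ = 5.916 × 0.06136 = 0.3630 m.
Head loss: ΔE = (y₂ − y₁)³/(4y₁y₂) = (0.3630 − 0.06136)³/(4×0.06136×0.3630) = 0.02745/0.08910 = 0.3081 m.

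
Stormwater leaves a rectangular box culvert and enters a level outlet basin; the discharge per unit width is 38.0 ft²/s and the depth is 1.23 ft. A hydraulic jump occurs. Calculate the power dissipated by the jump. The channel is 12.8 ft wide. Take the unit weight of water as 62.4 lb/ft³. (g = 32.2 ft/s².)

P = 428 hp

V₁ = q/y₁ = 38.0/1.23 = 30.9 ft/s. Fr₁ = V₁/√(g·y₁) = 30.9/√(32.2×1.23) = 4.91.
Sequent-depth ratio: y₂/y₁ = ½[√(1 + 8Fr₁²) − 1] = ½[√193.8 − 1] = 6.46.
y₂ = 6.46 × 1.23 = 7.95 ft.
V₂ = q/y₂ = 38.0/7.95 = 4.78 ft/s. E₁ = y₁ + V₁²/2g = 16.1 ft; E₂ = y₂ + V₂²/2g = 8.30 ft. ΔE = E₁ − E₂ = 7.75 ft.
Q = q·b = 38.0 × 12.8 = 486 cfs. P = γ·Q·ΔE/550 = 62.4 × 486 × 7.75 / 550 = 428 hp.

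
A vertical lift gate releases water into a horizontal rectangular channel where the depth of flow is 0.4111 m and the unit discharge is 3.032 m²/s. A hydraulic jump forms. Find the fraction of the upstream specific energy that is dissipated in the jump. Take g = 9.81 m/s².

V₁ = q/y₁ = 3.032/0.4111 = 7.375 m/s. Fr₁ = V₁/√(g·y₁) = 7.375/√(9.81×0.4111) = 3.673.
Sequent-depth ratio: y₂/y₁ = ½[√(1 + 8Fr₁²) − 1] = ½[√108.90 − 1] = 4.718.
y₂ = 4.718 × 0.4111 = 1.940 m.
E₁ = y₁ + V₁²/2g = 3.184 m. ΔE = (y₂ − y₁)³/(4y₁y₂) = 1.119 m. ΔE/E₁ = 1.119/3.184 = 0.352.

ΔE/E₁ = 0.352 (35.2%)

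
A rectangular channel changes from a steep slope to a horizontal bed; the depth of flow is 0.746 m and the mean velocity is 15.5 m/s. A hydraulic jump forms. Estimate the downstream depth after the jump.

Fr₁ = V₁/√(g·y₁) = 15.5/√(9.81×0.746) = 5.73.
By Bélanger, y₂/y₁ = ½[√(1 + 8Fr₁²) − 1] = ½[√263.6 − 1] = 7.62.
y₂ = 7.62 × 0.746 = 5.68 m.

y₂ = 5.68 m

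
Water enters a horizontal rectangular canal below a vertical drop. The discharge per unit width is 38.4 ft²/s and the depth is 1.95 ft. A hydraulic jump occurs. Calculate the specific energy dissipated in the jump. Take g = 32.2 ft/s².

ΔE = 1.38 ft

V₁ = q/y₁ = 38.4/1.95 = 19.7 ft/s. Fr₁ = V₁/√(g·y₁) = 19.7/√(32.2×1.95) = 2.49.
Bélanger equation: y₂/y₁ = ½[√(1 + 8Fr₁²) − 1] = ½[√50.41 − 1] = 3.05.
y₂ = 3.05 × 1.95 = 5.95 ft.
V₂ = q/y₂ = 38.4/5.95 = 6.46 ft/s. E₁ = y₁ + V₁²/2g = 7.97 ft; E₂ = y₂ + V₂²/2g = 6.59 ft. ΔE = E₁ − E₂ = 1.38 ft.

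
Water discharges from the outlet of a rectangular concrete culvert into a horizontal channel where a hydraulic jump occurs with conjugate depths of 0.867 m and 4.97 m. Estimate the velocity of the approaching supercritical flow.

For a rectangular channel the momentum equation gives q² = ½·g·y₁·y₂·(y₁ + y₂) = ½×9.81×0.867×4.97×5.84 = 123.
q = √123 = 11.1 m²/s.
V₁ = q/y₁ = 11.1/0.867 = 12.8 m/s.

V₁ = 12.8 m/s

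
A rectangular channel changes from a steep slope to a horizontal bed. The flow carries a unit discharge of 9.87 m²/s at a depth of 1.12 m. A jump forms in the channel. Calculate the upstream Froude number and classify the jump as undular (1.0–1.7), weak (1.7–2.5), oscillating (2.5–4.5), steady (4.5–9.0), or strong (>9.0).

V₁ = q/y₁ = 9.87/1.12 = 8.81 m/s. Fr₁ = V₁/√(g·y₁) = 8.81/√(9.81×1.12) = 2.66.
Fr₁ = 2.66 lies in the oscillating range.

Fr₁ = 2.66; oscillating jump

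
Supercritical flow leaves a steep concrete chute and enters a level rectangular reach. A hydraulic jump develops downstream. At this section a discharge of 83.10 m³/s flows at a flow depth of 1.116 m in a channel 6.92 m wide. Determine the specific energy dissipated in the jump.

ΔE = 2.066 m

q = Q/b = 83.10/6.92 = 12.01 m²/s; V₁ = q/y₁ = 10.76 m/s. Fr₁ = V₁/√(g·y₁) = 3.252.
Conjugate-depth relation: y₂/y₁ = ½[√(1 + 8Fr₁²) − 1] = ½[√85.609 − 1] = 4.126.
y₂ = 4.126 × 1.116 = 4.605 m.
Head loss: ΔE = (y₂ − y₁)³/(4y₁y₂) = (4.605 − 1.116)³/(4×1.116×4.605) = 42.47/20.56 = 2.066 m.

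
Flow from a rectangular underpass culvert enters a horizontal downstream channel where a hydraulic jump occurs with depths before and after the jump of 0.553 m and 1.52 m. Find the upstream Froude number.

For a rectangular channel the momentum equation gives q² = ½·g·y₁·y₂·(y₁ + y₂) = ½×9.81×0.553×1.52×2.07 = 8.55.
q = √8.55 = 2.92 m²/s.
V₁ = q/y₁ = 5.29 m/s; Fr₁ = V₁/√(g·y₁) = 2.27.

Fr₁ = 2.27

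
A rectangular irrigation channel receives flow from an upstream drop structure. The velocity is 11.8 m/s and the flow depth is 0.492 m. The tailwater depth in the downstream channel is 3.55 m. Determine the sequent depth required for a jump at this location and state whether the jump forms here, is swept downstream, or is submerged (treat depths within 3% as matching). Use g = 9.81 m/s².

Fr₁ = V₁/√(g·y₁) = 11.8/√(9.81×0.492) = 5.37.
Conjugate-depth relation: y₂/y₁ = ½[√(1 + 8Fr₁²) − 1] = ½[√231.8 − 1] = 7.11.
y₂ = 7.11 × 0.492 = 3.50 m.
Tailwater y_tw = 3.55 m: y_tw ≈ y₂, so the jump forms here.

y₂ = 3.50 m; the jump forms here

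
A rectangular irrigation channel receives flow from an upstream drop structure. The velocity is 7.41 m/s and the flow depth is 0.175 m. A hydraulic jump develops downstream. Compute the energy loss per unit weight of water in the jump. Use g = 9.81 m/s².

Fr₁ = V₁/√(g·y₁) = 7.41/√(9.81×0.175) = 5.66.
By Bélanger, y₂/y₁ = ½[√(1 + 8Fr₁²) − 1] = ½[√256.9 − 1] = 7.51.
y₂ = 7.51 × 0.175 = 1.31 m.
Head loss: ΔE = (y₂ − y₁)³/(4y₁y₂) = (1.31 − 0.175)³/(4×0.175×1.31) = 1.48/0.920 = 1.61 m.

ΔE = 1.61 m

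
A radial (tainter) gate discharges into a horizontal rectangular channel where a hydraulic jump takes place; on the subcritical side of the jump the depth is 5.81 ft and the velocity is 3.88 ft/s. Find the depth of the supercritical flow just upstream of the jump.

y₁ = 0.819 ft

Fr₂ = V₂/√(g·y₂) = 3.88/√(32.2×5.81) = 0.284.
From the momentum equation (using Fr₂), y₁/y₂ = ½[√(1 + 8Fr₂²) − 1] = ½[√1.644 − 1] = 0.141.
y₁ = 0.141 × 5.81 = 0.819 ft.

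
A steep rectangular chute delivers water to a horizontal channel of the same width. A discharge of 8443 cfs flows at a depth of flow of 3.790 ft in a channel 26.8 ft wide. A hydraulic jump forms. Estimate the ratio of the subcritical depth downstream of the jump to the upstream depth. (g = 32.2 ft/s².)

q = Q/b = 8443/26.8 = 315.0 ft²/s; V₁ = q/y₁ = 83.12 ft/s. Fr₁ = V₁/√(g·y₁) = 7.524.
From the momentum equation for a rectangular channel, y₂/y₁ = ½[√(1 + 8Fr₁²) − 1] = ½[√453.94 − 1] = 10.15.

y₂/y₁ = 10.15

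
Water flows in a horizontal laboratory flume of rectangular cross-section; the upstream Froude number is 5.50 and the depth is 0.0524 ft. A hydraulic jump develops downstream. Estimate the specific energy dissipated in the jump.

ΔE = 0.448 ft

Fr₁ = 5.50 (given).
Bélanger equation: y₂/y₁ = ½[√(1 + 8Fr₁²) − 1] = ½[√243.0 − 1] = 7.29.
y₂ = 7.29 × 0.0524 = 0.382 ft.
V₁ = Fr₁·√(g·y₁) = 5.50×√(32.2×0.0524) = 7.14 ft/s; q = V₁·y₁ = 0.374 ft²/s. V₂ = q/y₂ = 0.374/0.382 = 0.979 ft/s. E₁ = y₁ + V₁²/2g = 0.845 ft; E₂ = y₂ + V₂²/2g = 0.397 ft. ΔE = E₁ − E₂ = 0.448 ft.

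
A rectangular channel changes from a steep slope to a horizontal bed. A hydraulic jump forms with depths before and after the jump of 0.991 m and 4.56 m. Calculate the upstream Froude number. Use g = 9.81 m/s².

For a rectangular channel the momentum equation gives q² = ½·g·y₁·y₂·(y₁ + y₂) = ½×9.81×0.991×4.56×5.55 = 123.
q = √123 = 11.1 m²/s.
V₁ = q/y₁ = 11.2 m/s; Fr₁ = V₁/√(g·y₁) = 3.59.

Fr₁ = 3.59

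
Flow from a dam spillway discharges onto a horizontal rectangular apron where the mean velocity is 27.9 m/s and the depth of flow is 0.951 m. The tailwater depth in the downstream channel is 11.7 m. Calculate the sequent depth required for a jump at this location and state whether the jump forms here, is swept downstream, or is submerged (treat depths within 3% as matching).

Fr₁ = V₁/√(g·y₁) = 27.9/√(9.81×0.951) = 9.13.
From the momentum equation for a rectangular channel, y₂/y₁ = ½[√(1 + 8Fr₁²) − 1] = ½[√668.5 − 1] = 12.4.
y₂ = 12.4 × 0.951 = 11.8 m.
Tailwater y_tw = 11.7 m: y_tw ≈ y₂, so the jump forms here.

y₂ = 11.8 m; the jump forms here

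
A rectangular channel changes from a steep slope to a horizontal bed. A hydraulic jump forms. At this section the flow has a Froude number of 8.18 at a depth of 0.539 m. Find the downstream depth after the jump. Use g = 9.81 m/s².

y₂ = 5.97 m

Fr₁ = 8.18 (given).
By Bélanger, y₂/y₁ = ½[√(1 + 8Fr₁²) − 1] = ½[√536.3 − 1] = 11.1.
y₂ = 11.1 × 0.539 = 5.97 m.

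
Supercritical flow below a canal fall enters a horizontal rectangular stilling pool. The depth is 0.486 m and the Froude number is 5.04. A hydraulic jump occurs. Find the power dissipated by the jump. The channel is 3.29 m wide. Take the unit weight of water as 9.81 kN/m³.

P = 568 kW

Fr₁ = 5.04 (given).
Bélanger equation: y₂/y₁ = ½[√(1 + 8Fr₁²) − 1] = ½[√204.2 − 1] = 6.65.
y₂ = 6.65 × 0.486 = 3.23 m.
V₁ = Fr₁·√(g·y₁) = 5.04×√(9.81×0.486) = 11.0 m/s; q = V₁·y₁ = 5.35 m²/s. V₂ = q/y₂ = 5.35/3.23 = 1.66 m/s. E₁ = y₁ + V₁²/2g = 6.66 m; E₂ = y₂ + V₂²/2g = 3.37 m. ΔE = E₁ − E₂ = 3.29 m.
Q = q·b = 5.35 × 3.29 = 17.6 m³/s. P = γ·Q·ΔE = 9.81 × 17.6 × 3.29 = 568 kW.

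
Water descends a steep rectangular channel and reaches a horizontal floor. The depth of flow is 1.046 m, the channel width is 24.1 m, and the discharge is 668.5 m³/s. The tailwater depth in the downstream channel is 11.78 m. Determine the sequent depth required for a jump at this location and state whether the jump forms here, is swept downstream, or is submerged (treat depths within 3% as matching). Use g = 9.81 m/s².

q = Q/b = 668.5/24.1 = 27.74 m²/s; V₁ = q/y₁ = 26.52 m/s. Fr₁ = V₁/√(g·y₁) = 8.279.
From the momentum equation for a rectangular channel, y₂/y₁ = ½[√(1 + 8Fr₁²) − 1] = ½[√549.27 − 1] = 11.22.
y₂ = 11.22 × 1.046 = 11.73 m.
Tailwater y_tw = 11.78 m: y_tw ≈ y₂, so the jump forms here.

y₂ = 11.73 m; the jump forms here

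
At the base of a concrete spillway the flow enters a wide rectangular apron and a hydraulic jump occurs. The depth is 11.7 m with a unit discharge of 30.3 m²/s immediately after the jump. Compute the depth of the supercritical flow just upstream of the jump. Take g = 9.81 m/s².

y₁ = 1.24 m

V₂ = q/y₂ = 30.3/11.7 = 2.59 m/s; Fr₂ = V₂/√(g·y₂) = 0.242.
The Bélanger relation is symmetric: y₁/y₂ = ½[√(1 + 8Fr₂²) − 1] = ½[√1.467 − 1] = 0.106.
y₁ = 0.106 × 11.7 = 1.24 m.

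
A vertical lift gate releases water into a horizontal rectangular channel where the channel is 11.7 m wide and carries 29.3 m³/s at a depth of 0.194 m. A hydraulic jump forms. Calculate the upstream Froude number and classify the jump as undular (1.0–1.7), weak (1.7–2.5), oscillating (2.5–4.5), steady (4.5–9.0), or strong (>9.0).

q = Q/b = 29.3/11.7 = 2.50 m²/s; V₁ = q/y₁ = 12.9 m/s. Fr₁ = V₁/√(g·y₁) = 9.36.
Fr₁ = 9.36 lies in the strong range.

Fr₁ = 9.36; strong jump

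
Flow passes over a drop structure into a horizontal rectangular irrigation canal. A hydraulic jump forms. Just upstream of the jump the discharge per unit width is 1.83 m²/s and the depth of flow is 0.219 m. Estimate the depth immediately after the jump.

V₁ = q/y₁ = 1.83/0.219 = 8.36 m/s. Fr₁ = V₁/√(g·y₁) = 8.36/√(9.81×0.219) = 5.70.
Sequent-depth ratio: y₂/y₁ = ½[√(1 + 8Fr₁²) − 1] = ½[√261.0 − 1] = 7.58.
y₂ = 7.58 × 0.219 = 1.66 m.

y₂ = 1.66 m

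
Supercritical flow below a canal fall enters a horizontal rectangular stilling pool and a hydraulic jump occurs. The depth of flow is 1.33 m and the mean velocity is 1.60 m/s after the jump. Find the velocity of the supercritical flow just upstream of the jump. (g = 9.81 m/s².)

V₁ = 5.31 m/s

Fr₂ = V₂/√(g·y₂) = 1.60/√(9.81×1.33) = 0.443.
Since the conjugate-depth ratio holds either way, y₁/y₂ = ½[√(1 + 8Fr₂²) − 1] = ½[√2.570 − 1] = 0.302.
y₁ = 0.302 × 1.33 = 0.401 m.
V₁ = q/y₁ = 2.13/0.401 = 5.31 m/s.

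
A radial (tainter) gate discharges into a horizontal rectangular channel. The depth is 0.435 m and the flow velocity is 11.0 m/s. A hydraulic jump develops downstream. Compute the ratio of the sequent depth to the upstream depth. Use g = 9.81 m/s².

y₂/y₁ = 7.05

Fr₁ = V₁/√(g·y₁) = 11.0/√(9.81×0.435) = 5.32.
Sequent-depth ratio: y₂/y₁ = ½[√(1 + 8Fr₁²) − 1] = ½[√227.8 − 1] = 7.05.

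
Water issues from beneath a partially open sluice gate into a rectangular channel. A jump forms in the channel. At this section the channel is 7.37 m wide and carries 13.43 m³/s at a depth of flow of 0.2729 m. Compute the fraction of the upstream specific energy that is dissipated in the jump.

ΔE/E₁ = 0.401 (40.1%)

q = Q/b = 13.43/7.37 = 1.822 m²/s; V₁ = q/y₁ = 6.677 m/s. Fr₁ = V₁/√(g·y₁) = 4.081.
Conjugate-depth relation: y₂/y₁ = ½[√(1 + 8Fr₁²) − 1] = ½[√134.24 − 1] = 5.293.
y₂ = 5.293 × 0.2729 = 1.444 m.
E₁ = y₁ + V₁²/2g = 2.545 m. ΔE = (y₂ − y₁)³/(4y₁y₂) = 1.020 m. ΔE/E₁ = 1.020/2.545 = 0.401.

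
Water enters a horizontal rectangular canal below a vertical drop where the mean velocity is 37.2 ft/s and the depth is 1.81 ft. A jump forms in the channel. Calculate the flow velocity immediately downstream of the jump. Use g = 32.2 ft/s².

V₂ = 5.80 ft/s

Fr₁ = V₁/√(g·y₁) = 37.2/√(32.2×1.81) = 4.87.
By Bélanger, y₂/y₁ = ½[√(1 + 8Fr₁²) − 1] = ½[√191.0 − 1] = 6.41.
y₂ = 6.41 × 1.81 = 11.6 ft.
q = V₁·y₁ = 37.2 × 1.81 = 67.3 ft²/s.
V₂ = q/y₂ = 67.3/11.6 = 5.80 ft/s.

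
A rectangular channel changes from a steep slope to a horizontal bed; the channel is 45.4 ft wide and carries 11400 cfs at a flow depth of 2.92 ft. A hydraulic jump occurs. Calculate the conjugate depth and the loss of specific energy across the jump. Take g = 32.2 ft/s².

q = Q/b = 11400/45.4 = 251 ft²/s; V₁ = q/y₁ = 86.0 ft/s. Fr₁ = V₁/√(g·y₁) = 8.87.
Conjugate-depth relation: y₂/y₁ = ½[√(1 + 8Fr₁²) − 1] = ½[√630.2 − 1] = 12.1.
y₂ = 12.1 × 2.92 = 35.2 ft.
V₂ = q/y₂ = 251/35.2 = 7.14 ft/s. E₁ = y₁ + V₁²/2g = 118 ft; E₂ = y₂ + V₂²/2g = 36.0 ft. ΔE = E₁ − E₂ = 81.8 ft.

y₂ = 35.2 ft; ΔE = 81.8 ft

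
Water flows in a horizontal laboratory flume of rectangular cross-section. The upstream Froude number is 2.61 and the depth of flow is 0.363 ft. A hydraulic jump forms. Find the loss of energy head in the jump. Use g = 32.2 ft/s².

Fr₁ = 2.61 (given).
Conjugate-depth relation: y₂/y₁ = ½[√(1 + 8Fr₁²) − 1] = ½[√55.50 − 1] = 3.22.
y₂ = 3.22 × 0.363 = 1.17 ft.
Head loss: ΔE = (y₂ − y₁)³/(4y₁y₂) = (1.17 − 0.363)³/(4×0.363×1.17) = 0.527/1.70 = 0.310 ft.

ΔE = 0.310 ft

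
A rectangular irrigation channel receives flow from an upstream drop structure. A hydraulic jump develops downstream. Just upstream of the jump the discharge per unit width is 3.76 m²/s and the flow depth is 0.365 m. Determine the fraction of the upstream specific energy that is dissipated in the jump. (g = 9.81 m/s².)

ΔE/E₁ = 0.526 (52.6%)

V₁ = q/y₁ = 3.76/0.365 = 10.3 m/s. Fr₁ = V₁/√(g·y₁) = 10.3/√(9.81×0.365) = 5.44.
Sequent-depth ratio: y₂/y₁ = ½[√(1 + 8Fr₁²) − 1] = ½[√238.1 − 1] = 7.22.
y₂ = 7.22 × 0.365 = 2.63 m.
E₁ = y₁ + V₁²/2g = 5.77 m. ΔE = (y₂ − y₁)³/(4y₁y₂) = 3.04 m. ΔE/E₁ = 3.04/5.77 = 0.526.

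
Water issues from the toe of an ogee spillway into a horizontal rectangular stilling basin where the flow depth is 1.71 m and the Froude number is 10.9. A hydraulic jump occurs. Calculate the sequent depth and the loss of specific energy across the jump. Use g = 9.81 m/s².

Fr₁ = 10.9 (given).
By Bélanger, y₂/y₁ = ½[√(1 + 8Fr₁²) − 1] = ½[√951.5 − 1] = 14.9.
y₂ = 14.9 × 1.71 = 25.5 m.
V₁ = Fr₁·√(g·y₁) = 10.9×√(9.81×1.71) = 44.6 m/s; q = V₁·y₁ = 76.3 m²/s. V₂ = q/y₂ = 76.3/25.5 = 2.99 m/s. E₁ = y₁ + V₁²/2g = 103 m; E₂ = y₂ + V₂²/2g = 26.0 m. ΔE = E₁ − E₂ = 77.3 m.

y₂ = 25.5 m; ΔE = 77.3 m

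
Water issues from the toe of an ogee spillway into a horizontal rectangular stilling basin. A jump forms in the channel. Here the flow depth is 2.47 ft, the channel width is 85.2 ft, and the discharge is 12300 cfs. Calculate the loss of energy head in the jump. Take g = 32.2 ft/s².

q = Q/b = 12300/85.2 = 144 ft²/s; V₁ = q/y₁ = 58.4 ft/s. Fr₁ = V₁/√(g·y₁) = 6.55.
Conjugate-depth relation: y₂/y₁ = ½[√(1 + 8Fr₁²) − 1] = ½[√344.6 − 1] = 8.78.
y₂ = 8.78 × 2.47 = 21.7 ft.
V₂ = q/y₂ = 144/21.7 = 6.66 ft/s. E₁ = y₁ + V₁²/2g = 55.5 ft; E₂ = y₂ + V₂²/2g = 22.4 ft. ΔE = E₁ − E₂ = 33.1 ft.

ΔE = 33.1 ft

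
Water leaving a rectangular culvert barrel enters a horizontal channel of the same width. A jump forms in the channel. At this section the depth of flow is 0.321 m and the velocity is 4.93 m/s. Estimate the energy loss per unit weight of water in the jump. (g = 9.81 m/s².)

ΔE = 0.345 m

Fr₁ = V₁/√(g·y₁) = 4.93/√(9.81×0.321) = 2.78.
By Bélanger, y₂/y₁ = ½[√(1 + 8Fr₁²) − 1] = ½[√62.75 − 1] = 3.46.
y₂ = 3.46 × 0.321 = 1.11 m.
q = V₁·y₁ = 4.93 × 0.321 = 1.58 m²/s. V₂ = q/y₂ = 1.58/1.11 = 1.42 m/s. E₁ = y₁ + V₁²/2g = 1.56 m; E₂ = y₂ + V₂²/2g = 1.21 m. ΔE = E₁ − E₂ = 0.345 m.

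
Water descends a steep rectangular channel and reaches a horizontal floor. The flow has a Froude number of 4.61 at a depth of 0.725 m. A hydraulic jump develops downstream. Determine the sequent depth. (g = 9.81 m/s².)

y₂ = 4.38 m

Fr₁ = 4.61 (given).
From the momentum equation for a rectangular channel, y₂/y₁ = ½[√(1 + 8Fr₁²) − 1] = ½[√171.0 − 1] = 6.04.
y₂ = 6.04 × 0.725 = 4.38 m.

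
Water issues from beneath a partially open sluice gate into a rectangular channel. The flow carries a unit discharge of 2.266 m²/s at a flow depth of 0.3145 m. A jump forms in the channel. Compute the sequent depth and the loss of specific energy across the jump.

y₂ = 1.674 m; ΔE = 1.193 m

V₁ = q/y₁ = 2.266/0.3145 = 7.205 m/s. Fr₁ = V₁/√(g·y₁) = 7.205/√(9.81×0.3145) = 4.102.
Sequent-depth ratio: y₂/y₁ = ½[√(1 + 8Fr₁²) − 1] = ½[√135.61 − 1] = 5.323.
y₂ = 5.323 × 0.3145 = 1.674 m.
Head loss: ΔE = (y₂ − y₁)³/(4y₁y₂) = (1.674 − 0.3145)³/(4×0.3145×1.674) = 2.512/2.106 = 1.193 m.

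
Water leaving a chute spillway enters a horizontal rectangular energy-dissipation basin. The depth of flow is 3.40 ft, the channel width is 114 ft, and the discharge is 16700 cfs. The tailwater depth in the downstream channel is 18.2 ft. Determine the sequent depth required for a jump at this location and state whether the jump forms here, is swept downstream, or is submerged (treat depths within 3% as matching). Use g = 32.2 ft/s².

y₂ = 18.2 ft; the jump forms here

q = Q/b = 16700/114 = 146 ft²/s; V₁ = q/y₁ = 43.1 ft/s. Fr₁ = V₁/√(g·y₁) = 4.12.
By Bélanger, y₂/y₁ = ½[√(1 + 8Fr₁²) − 1] = ½[√136.7 − 1] = 5.34.
y₂ = 5.34 × 3.40 = 18.2 ft.
Tailwater y_tw = 18.2 ft: y_tw ≈ y₂, so the jump forms here.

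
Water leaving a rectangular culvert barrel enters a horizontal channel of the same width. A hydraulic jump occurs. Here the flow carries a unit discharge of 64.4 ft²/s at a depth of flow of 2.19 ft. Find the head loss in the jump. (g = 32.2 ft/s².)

ΔE = 5.14 ft

V₁ = q/y₁ = 64.4/2.19 = 29.4 ft/s. Fr₁ = V₁/√(g·y₁) = 29.4/√(32.2×2.19) = 3.50.
Sequent-depth ratio: y₂/y₁ = ½[√(1 + 8Fr₁²) − 1] = ½[√99.10 − 1] = 4.48.
y₂ = 4.48 × 2.19 = 9.81 ft.
Head loss: ΔE = (y₂ − y₁)³/(4y₁y₂) = (9.81 − 2.19)³/(4×2.19×9.81) = 442/85.9 = 5.14 ft.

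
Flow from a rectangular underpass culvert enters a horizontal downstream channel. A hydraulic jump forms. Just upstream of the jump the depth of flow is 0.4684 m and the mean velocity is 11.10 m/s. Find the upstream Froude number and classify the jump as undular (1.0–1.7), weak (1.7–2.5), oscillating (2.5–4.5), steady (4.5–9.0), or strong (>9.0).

Fr₁ = 5.178; steady jump

Fr₁ = V₁/√(g·y₁) = 11.10/√(9.81×0.4684) = 5.178.
Fr₁ = 5.178 lies in the steady range.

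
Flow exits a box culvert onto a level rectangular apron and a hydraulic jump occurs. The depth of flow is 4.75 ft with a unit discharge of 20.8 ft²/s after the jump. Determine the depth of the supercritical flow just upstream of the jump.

y₁ = 0.986 ft

V₂ = q/y₂ = 20.8/4.75 = 4.38 ft/s; Fr₂ = V₂/√(g·y₂) = 0.354.
The Bélanger relation is symmetric: y₁/y₂ = ½[√(1 + 8Fr₂²) − 1] = ½[√2.003 − 1] = 0.208.
y₁ = 0.208 × 4.75 = 0.986 ft.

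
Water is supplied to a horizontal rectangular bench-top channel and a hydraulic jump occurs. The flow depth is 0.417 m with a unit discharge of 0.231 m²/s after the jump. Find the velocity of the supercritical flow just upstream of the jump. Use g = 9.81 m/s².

V₂ = q/y₂ = 0.231/0.417 = 0.554 m/s; Fr₂ = V₂/√(g·y₂) = 0.274.
Since the conjugate-depth ratio holds either way, y₁/y₂ = ½[√(1 + 8Fr₂²) − 1] = ½[√1.600 − 1] = 0.132.
y₁ = 0.132 × 0.417 = 0.0552 m.
V₁ = q/y₁ = 0.231/0.0552 = 4.18 m/s.

V₁ = 4.18 m/s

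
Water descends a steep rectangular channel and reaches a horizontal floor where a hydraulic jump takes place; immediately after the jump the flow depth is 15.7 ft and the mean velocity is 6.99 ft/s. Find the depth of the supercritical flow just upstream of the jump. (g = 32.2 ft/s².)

y₁ = 2.60 ft

Fr₂ = V₂/√(g·y₂) = 6.99/√(32.2×15.7) = 0.311.
From the momentum equation (using Fr₂), y₁/y₂ = ½[√(1 + 8Fr₂²) − 1] = ½[√1.773 − 1] = 0.166.
y₁ = 0.166 × 15.7 = 2.60 ft.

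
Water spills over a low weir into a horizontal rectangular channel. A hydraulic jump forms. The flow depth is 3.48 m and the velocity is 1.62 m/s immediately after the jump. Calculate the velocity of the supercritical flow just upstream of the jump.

Fr₂ = V₂/√(g·y₂) = 1.62/√(9.81×3.48) = 0.277.
The Bélanger relation is symmetric: y₁/y₂ = ½[√(1 + 8Fr₂²) − 1] = ½[√1.615 − 1] = 0.135.
y₁ = 0.135 × 3.48 = 0.471 m.
V₁ = q/y₁ = 5.64/0.471 = 12.0 m/s.

V₁ = 12.0 m/s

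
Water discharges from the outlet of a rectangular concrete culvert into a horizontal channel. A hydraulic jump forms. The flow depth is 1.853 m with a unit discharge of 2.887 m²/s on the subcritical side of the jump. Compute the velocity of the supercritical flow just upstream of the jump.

V₁ = 7.112 m/s

V₂ = q/y₂ = 2.887/1.853 = 1.558 m/s; Fr₂ = V₂/√(g·y₂) = 0.3654.
The Bélanger relation is symmetric: y₁/y₂ = ½[√(1 + 8Fr₂²) − 1] = ½[√2.0683 − 1] = 0.2191.
y₁ = 0.2191 × 1.853 = 0.4059 m.
V₁ = q/y₁ = 2.887/0.4059 = 7.112 m/s.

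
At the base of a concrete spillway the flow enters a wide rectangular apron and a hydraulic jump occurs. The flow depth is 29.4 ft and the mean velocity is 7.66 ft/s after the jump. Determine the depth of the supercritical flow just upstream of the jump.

Fr₂ = V₂/√(g·y₂) = 7.66/√(32.2×29.4) = 0.249.
Since the conjugate-depth ratio holds either way, y₁/y₂ = ½[√(1 + 8Fr₂²) − 1] = ½[√1.496 − 1] = 0.112.
y₁ = 0.112 × 29.4 = 3.28 ft.

y₁ = 3.28 ft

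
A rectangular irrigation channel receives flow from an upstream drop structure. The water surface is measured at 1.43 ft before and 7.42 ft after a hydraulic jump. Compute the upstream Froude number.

Fr₁ = 4.01

For a rectangular channel the momentum equation gives q² = ½·g·y₁·y₂·(y₁ + y₂) = ½×32.2×1.43×7.42×8.85 = 1512.
q = √1512 = 38.9 ft²/s.
V₁ = q/y₁ = 27.2 ft/s; Fr₁ = V₁/√(g·y₁) = 4.01.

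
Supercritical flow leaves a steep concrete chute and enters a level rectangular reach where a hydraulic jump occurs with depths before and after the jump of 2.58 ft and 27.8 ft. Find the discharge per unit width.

q = 187 ft²/s

For a rectangular channel the momentum equation gives q² = ½·g·y₁·y₂·(y₁ + y₂) = ½×32.2×2.58×27.8×30.4 = 35081.
q = √35081 = 187 ft²/s.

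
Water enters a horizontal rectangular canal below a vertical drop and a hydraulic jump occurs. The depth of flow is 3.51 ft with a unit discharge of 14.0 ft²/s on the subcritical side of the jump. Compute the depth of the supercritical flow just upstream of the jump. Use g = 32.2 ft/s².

V₂ = q/y₂ = 14.0/3.51 = 3.99 ft/s; Fr₂ = V₂/√(g·y₂) = 0.375.
From the momentum equation (using Fr₂), y₁/y₂ = ½[√(1 + 8Fr₂²) − 1] = ½[√2.126 − 1] = 0.229.
y₁ = 0.229 × 3.51 = 0.804 ft.

y₁ = 0.804 ft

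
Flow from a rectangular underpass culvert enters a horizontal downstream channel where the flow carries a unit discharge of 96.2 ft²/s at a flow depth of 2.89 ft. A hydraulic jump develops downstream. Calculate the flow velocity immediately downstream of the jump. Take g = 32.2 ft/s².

V₁ = q/y₁ = 96.2/2.89 = 33.3 ft/s. Fr₁ = V₁/√(g·y₁) = 33.3/√(32.2×2.89) = 3.45.
By Bélanger, y₂/y₁ = ½[√(1 + 8Fr₁²) − 1] = ½[√96.26 − 1] = 4.41.
y₂ = 4.41 × 2.89 = 12.7 ft.
V₂ = q/y₂ = 96.2/12.7 = 7.56 ft/s.

V₂ = 7.56 ft/s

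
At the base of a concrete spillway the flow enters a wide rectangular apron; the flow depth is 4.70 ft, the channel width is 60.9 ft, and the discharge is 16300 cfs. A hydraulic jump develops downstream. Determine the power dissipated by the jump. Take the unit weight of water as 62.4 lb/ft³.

P = 46565 hp

q = Q/b = 16300/60.9 = 268 ft²/s; V₁ = q/y₁ = 56.9 ft/s. Fr₁ = V₁/√(g·y₁) = 4.63.
By Bélanger, y₂/y₁ = ½[√(1 + 8Fr₁²) − 1] = ½[√172.4 − 1] = 6.07.
y₂ = 6.07 × 4.70 = 28.5 ft.
Head loss: ΔE = (y₂ − y₁)³/(4y₁y₂) = (28.5 − 4.70)³/(4×4.70×28.5) = 13495/536 = 25.2 ft.
P = γ·Q·ΔE/550 = 62.4 × 16300 × 25.2 / 550 = 46565 hp.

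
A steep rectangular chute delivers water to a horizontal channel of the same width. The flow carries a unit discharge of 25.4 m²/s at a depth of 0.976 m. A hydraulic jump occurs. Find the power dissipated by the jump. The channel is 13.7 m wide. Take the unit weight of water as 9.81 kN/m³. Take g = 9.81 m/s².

V₁ = q/y₁ = 25.4/0.976 = 26.0 m/s. Fr₁ = V₁/√(g·y₁) = 26.0/√(9.81×0.976) = 8.41.
Bélanger equation: y₂/y₁ = ½[√(1 + 8Fr₁²) − 1] = ½[√566.9 − 1] = 11.4.
y₂ = 11.4 × 0.976 = 11.1 m.
V₂ = q/y₂ = 25.4/11.1 = 2.28 m/s. E₁ = y₁ + V₁²/2g = 35.5 m; E₂ = y₂ + V₂²/2g = 11.4 m. ΔE = E₁ − E₂ = 24.1 m.
Q = q·b = 25.4 × 13.7 = 348 m³/s. P = γ·Q·ΔE = 9.81 × 348 × 24.1 = 82268 kW.

P = 82268 kW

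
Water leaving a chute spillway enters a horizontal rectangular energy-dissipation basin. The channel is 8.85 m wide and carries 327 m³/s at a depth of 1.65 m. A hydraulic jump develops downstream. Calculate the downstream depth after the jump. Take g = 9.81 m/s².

q = Q/b = 327/8.85 = 36.9 m²/s; V₁ = q/y₁ = 22.4 m/s. Fr₁ = V₁/√(g·y₁) = 5.57.
Conjugate-depth relation: y₂/y₁ = ½[√(1 + 8Fr₁²) − 1] = ½[√248.8 − 1] = 7.39.
y₂ = 7.39 × 1.65 = 12.2 m.

y₂ = 12.2 m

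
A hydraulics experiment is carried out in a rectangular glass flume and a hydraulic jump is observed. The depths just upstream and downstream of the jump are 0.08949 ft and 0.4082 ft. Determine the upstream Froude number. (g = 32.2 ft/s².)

Fr₁ = 3.561

For a rectangular channel the momentum equation gives q² = ½·g·y₁·y₂·(y₁ + y₂) = ½×32.2×0.08949×0.4082×0.4977 = 0.2927.
q = √0.2927 = 0.5410 ft²/s.
V₁ = q/y₁ = 6.046 ft/s; Fr₁ = V₁/√(g·y₁) = 3.561.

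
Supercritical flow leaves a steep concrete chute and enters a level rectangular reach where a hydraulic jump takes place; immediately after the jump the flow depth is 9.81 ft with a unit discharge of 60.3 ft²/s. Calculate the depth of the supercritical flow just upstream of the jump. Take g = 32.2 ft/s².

y₁ = 1.96 ft

V₂ = q/y₂ = 60.3/9.81 = 6.15 ft/s; Fr₂ = V₂/√(g·y₂) = 0.346.
Applying the sequent-depth relation in reverse, y₁/y₂ = ½[√(1 + 8Fr₂²) − 1] = ½[√1.957 − 1] = 0.199.
y₁ = 0.199 × 9.81 = 1.96 ft.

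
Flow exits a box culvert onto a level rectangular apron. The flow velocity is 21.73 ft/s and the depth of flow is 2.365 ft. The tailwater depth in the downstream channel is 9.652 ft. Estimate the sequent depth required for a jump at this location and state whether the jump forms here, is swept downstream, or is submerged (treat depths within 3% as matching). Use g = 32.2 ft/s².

y₂ = 7.229 ft; the jump is submerged

Fr₁ = V₁/√(g·y₁) = 21.73/√(32.2×2.365) = 2.490.
Bélanger equation: y₂/y₁ = ½[√(1 + 8Fr₁²) − 1] = ½[√50.605 − 1] = 3.057.
y₂ = 3.057 × 2.365 = 7.229 ft.
Tailwater y_tw = 9.652 ft: y_tw > y₂, so the jump is submerged.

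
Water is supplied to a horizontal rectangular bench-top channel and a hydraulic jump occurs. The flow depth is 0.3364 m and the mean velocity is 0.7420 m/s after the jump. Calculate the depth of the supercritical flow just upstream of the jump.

y₁ = 0.08880 m

Fr₂ = V₂/√(g·y₂) = 0.7420/√(9.81×0.3364) = 0.4085.
Applying the sequent-depth relation in reverse, y₁/y₂ = ½[√(1 + 8Fr₂²) − 1] = ½[√2.3347 − 1] = 0.2640.
y₁ = 0.2640 × 0.3364 = 0.08880 m.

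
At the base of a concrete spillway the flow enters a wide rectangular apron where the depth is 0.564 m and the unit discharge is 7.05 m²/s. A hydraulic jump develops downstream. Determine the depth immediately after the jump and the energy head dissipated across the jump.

V₁ = q/y₁ = 7.05/0.564 = 12.5 m/s. Fr₁ = V₁/√(g·y₁) = 12.5/√(9.81×0.564) = 5.31.
By Bélanger, y₂/y₁ = ½[√(1 + 8Fr₁²) − 1] = ½[√226.9 − 1] = 7.03.
y₂ = 7.03 × 0.564 = 3.97 m.
V₂ = q/y₂ = 7.05/3.97 = 1.78 m/s. E₁ = y₁ + V₁²/2g = 8.53 m; E₂ = y₂ + V₂²/2g = 4.13 m. ΔE = E₁ − E₂ = 4.40 m.

y₂ = 3.97 m; ΔE = 4.40 m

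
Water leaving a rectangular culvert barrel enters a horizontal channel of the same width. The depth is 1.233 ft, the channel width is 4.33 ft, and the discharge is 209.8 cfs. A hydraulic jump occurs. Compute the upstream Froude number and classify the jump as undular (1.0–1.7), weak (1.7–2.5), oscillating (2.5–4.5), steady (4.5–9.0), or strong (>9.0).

Fr₁ = 6.237; steady jump

q = Q/b = 209.8/4.33 = 48.45 ft²/s; V₁ = q/y₁ = 39.30 ft/s. Fr₁ = V₁/√(g·y₁) = 6.237.
Fr₁ = 6.237 lies in the steady range.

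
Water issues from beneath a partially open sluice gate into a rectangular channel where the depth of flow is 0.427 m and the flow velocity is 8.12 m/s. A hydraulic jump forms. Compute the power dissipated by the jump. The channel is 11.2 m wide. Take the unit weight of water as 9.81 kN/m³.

Fr₁ = V₁/√(g·y₁) = 8.12/√(9.81×0.427) = 3.97.
Conjugate-depth relation: y₂/y₁ = ½[√(1 + 8Fr₁²) − 1] = ½[√126.9 − 1] = 5.13.
y₂ = 5.13 × 0.427 = 2.19 m.
q = V₁·y₁ = 8.12 × 0.427 = 3.47 m²/s. V₂ = q/y₂ = 3.47/2.19 = 1.58 m/s. E₁ = y₁ + V₁²/2g = 3.79 m; E₂ = y₂ + V₂²/2g = 2.32 m. ΔE = E₁ − E₂ = 1.47 m.
Q = q·b = 3.47 × 11.2 = 38.8 m³/s. P = γ·Q·ΔE = 9.81 × 38.8 × 1.47 = 559 kW.

P = 559 kW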